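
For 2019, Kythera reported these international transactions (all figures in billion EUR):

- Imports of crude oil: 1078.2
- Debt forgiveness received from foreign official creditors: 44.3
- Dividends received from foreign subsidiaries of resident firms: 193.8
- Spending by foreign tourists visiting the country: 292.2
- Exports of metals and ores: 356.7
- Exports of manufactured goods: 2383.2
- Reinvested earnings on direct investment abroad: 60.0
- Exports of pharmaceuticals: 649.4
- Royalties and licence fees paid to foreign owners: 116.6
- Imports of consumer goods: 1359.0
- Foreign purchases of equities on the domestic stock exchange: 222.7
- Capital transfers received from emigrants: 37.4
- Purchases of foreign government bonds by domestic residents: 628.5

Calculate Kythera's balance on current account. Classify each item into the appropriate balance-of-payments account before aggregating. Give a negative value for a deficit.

Goods: 2383.2 - 1359.0 - 1078.2 + 356.7 + 649.4 = 952.1
Services: 292.2 - 116.6 = 175.6
Primary income: 193.8 + 60.0 = 253.8
Current account = 952.1 + 175.6 + 253.8 = 1381.5
(Excluded from the current account — capital account: debt forgiveness received from foreign official creditors 44.3, capital transfers received from emigrants 37.4; financial account: foreign purchases of equities on the domestic stock exchange 222.7, purchases of foreign government bonds by domestic residents 628.5.)

1381.5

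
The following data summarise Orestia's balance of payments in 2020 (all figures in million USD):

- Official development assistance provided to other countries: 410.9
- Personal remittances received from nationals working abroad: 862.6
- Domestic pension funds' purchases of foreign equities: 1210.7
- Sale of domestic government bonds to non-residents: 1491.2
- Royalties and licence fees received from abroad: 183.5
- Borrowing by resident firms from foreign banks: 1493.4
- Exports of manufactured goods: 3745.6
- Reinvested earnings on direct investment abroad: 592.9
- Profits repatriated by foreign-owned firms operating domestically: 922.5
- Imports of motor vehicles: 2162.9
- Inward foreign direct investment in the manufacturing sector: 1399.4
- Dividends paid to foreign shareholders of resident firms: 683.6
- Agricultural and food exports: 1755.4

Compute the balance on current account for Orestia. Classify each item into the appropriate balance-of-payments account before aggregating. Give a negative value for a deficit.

2960.1

Goods: 3745.6 - 2162.9 + 1755.4 = 3338.1
Services: 183.5
Primary income: -683.6 - 922.5 + 592.9 = -1013.2
Secondary income: -410.9 + 862.6 = 451.7
Current account = 3338.1 + 183.5 + (-1013.2) + 451.7 = 2960.1
(Excluded from the current account — financial account: domestic pension funds' purchases of foreign equities 1210.7, sale of domestic government bonds to non-residents 1491.2, borrowing by resident firms from foreign banks 1493.4, inward foreign direct investment in the manufacturing sector 1399.4.)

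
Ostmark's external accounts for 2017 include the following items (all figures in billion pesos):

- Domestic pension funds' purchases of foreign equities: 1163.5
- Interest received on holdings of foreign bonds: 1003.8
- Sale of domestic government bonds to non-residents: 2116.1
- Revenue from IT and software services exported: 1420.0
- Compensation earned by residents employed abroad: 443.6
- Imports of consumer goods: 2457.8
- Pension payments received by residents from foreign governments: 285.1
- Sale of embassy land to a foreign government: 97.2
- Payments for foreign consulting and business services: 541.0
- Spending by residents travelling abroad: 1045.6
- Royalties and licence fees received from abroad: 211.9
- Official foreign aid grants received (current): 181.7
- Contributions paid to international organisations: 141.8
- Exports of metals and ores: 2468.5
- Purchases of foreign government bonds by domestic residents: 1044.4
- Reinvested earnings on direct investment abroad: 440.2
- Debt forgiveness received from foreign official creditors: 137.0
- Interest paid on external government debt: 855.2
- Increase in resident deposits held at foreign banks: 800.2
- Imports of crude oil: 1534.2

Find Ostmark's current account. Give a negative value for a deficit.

-120.8

Goods: 2468.5 - 1534.2 - 2457.8 = -1523.5
Services: 211.9 - 541.0 - 1045.6 + 1420.0 = 45.3
Primary income: 1003.8 - 855.2 + 440.2 + 443.6 = 1032.4
Secondary income: 285.1 + 181.7 - 141.8 = 325.0
Current account = (-1523.5) + 45.3 + 1032.4 + 325.0 = -120.8
(Excluded from the current account — financial account: domestic pension funds' purchases of foreign equities 1163.5, sale of domestic government bonds to non-residents 2116.1, purchases of foreign government bonds by domestic residents 1044.4, increase in resident deposits held at foreign banks 800.2; capital account: sale of embassy land to a foreign government 97.2, debt forgiveness received from foreign official creditors 137.0.)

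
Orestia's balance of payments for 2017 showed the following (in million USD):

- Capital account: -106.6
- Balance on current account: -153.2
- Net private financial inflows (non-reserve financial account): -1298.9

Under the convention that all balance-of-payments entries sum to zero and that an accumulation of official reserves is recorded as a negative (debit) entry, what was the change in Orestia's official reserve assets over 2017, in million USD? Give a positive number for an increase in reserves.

-1558.7

Official reserve transactions balance = -((-153.2) + (-106.6) + (-1298.9)) = 1558.7
An accumulation of reserves is recorded as a debit (negative entry), so the change in the stock of reserves is the negative of that balance.
Change in official reserves = -(1558.7) = -1558.7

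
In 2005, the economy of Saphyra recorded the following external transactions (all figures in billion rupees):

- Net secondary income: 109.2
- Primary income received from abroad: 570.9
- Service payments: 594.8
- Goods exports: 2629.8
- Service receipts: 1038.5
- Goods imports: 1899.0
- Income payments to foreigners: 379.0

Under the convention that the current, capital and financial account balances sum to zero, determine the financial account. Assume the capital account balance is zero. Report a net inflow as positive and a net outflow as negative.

-1475.6

Goods balance = 2629.8 - 1899.0 = 730.8
Services balance = 1038.5 - 594.8 = 443.7
Trade balance (goods + services) = 730.8 + 443.7 = 1174.5
Net primary income = 570.9 - 379.0 = 191.9
Net secondary income = 109.2
Current account = 1174.5 + 191.9 + 109.2 = 1475.6
Financial account = -(1475.6) = -1475.6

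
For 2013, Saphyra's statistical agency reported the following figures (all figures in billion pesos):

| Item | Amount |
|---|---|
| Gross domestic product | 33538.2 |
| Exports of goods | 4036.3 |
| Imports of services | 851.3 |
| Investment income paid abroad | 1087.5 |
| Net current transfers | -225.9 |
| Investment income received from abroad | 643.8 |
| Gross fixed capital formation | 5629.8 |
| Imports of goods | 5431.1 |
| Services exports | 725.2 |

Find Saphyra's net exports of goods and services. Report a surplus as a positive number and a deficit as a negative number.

-1520.9

Goods balance = 4036.3 - 5431.1 = -1394.8
Services balance = 725.2 - 851.3 = -126.1
Trade balance (goods + services) = -1394.8 + (-126.1) = -1520.9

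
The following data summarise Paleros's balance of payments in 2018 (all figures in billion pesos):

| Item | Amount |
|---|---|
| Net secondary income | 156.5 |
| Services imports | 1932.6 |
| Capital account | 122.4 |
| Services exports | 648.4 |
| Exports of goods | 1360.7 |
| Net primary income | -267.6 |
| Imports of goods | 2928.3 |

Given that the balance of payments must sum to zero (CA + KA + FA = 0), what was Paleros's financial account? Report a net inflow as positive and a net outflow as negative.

2840.5

Goods balance = 1360.7 - 2928.3 = -1567.6
Services balance = 648.4 - 1932.6 = -1284.2
Trade balance (goods + services) = -1567.6 + (-1284.2) = -2851.8
Net primary income = -267.6
Net secondary income = 156.5
Current account = -2851.8 + (-267.6) + 156.5 = -2962.9
Financial account = -(-2962.9 + 122.4) = 2840.5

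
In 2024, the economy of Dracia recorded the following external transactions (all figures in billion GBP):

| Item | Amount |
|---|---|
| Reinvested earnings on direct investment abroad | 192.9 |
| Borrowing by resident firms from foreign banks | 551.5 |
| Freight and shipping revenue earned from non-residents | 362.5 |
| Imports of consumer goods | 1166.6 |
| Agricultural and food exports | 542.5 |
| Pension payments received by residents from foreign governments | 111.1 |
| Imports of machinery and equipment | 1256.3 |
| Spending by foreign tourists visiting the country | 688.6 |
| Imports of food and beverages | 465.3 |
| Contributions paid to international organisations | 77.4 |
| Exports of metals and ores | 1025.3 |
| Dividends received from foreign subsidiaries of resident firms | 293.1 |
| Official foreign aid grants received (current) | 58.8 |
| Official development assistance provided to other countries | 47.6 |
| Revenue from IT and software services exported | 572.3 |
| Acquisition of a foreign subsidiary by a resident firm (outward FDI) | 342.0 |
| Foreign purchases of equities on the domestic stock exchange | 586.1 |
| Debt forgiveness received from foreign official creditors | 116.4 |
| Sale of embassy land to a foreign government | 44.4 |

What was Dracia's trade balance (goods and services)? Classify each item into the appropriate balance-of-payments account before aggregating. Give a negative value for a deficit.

Goods: -465.3 - 1256.3 + 542.5 - 1166.6 + 1025.3 = -1320.4
Services: 362.5 + 572.3 + 688.6 = 1623.4
Trade balance = -1320.4 + 1623.4 = 303.0
(Excluded from the trade balance — primary income: reinvested earnings on direct investment abroad 192.9, dividends received from foreign subsidiaries of resident firms 293.1; financial account: borrowing by resident firms from foreign banks 551.5, acquisition of a foreign subsidiary by a resident firm (outward FDI) 342.0, foreign purchases of equities on the domestic stock exchange 586.1; secondary income: pension payments received by residents from foreign governments 111.1, contributions paid to international organisations 77.4, official foreign aid grants received (current) 58.8, official development assistance provided to other countries 47.6; capital account: debt forgiveness received from foreign official creditors 116.4, sale of embassy land to a foreign government 44.4.)

303.0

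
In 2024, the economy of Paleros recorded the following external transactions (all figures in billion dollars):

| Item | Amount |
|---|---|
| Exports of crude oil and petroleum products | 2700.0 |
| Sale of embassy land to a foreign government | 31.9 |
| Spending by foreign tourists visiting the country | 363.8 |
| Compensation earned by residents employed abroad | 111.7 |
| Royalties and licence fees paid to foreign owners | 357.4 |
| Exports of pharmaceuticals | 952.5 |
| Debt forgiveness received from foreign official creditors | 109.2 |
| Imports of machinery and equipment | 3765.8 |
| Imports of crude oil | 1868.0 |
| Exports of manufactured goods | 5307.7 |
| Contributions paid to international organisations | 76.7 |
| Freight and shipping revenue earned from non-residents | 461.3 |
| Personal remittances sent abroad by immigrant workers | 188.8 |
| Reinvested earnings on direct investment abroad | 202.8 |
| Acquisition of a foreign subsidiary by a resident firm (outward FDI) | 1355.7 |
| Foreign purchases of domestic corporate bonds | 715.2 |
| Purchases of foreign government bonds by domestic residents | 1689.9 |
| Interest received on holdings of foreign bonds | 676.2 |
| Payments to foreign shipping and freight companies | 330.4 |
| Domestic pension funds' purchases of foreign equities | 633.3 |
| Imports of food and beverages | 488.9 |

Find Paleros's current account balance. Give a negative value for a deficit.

Goods: -488.9 - 3765.8 - 1868.0 + 952.5 + 2700.0 + 5307.7 = 2837.5
Services: 461.3 + 363.8 - 357.4 - 330.4 = 137.3
Primary income: 676.2 + 111.7 + 202.8 = 990.7
Secondary income: -188.8 - 76.7 = -265.5
Current account = 2837.5 + 137.3 + 990.7 + (-265.5) = 3700.0
(Excluded from the current account — capital account: sale of embassy land to a foreign government 31.9, debt forgiveness received from foreign official creditors 109.2; financial account: acquisition of a foreign subsidiary by a resident firm (outward FDI) 1355.7, foreign purchases of domestic corporate bonds 715.2, purchases of foreign government bonds by domestic residents 1689.9, domestic pension funds' purchases of foreign equities 633.3.)

3700.0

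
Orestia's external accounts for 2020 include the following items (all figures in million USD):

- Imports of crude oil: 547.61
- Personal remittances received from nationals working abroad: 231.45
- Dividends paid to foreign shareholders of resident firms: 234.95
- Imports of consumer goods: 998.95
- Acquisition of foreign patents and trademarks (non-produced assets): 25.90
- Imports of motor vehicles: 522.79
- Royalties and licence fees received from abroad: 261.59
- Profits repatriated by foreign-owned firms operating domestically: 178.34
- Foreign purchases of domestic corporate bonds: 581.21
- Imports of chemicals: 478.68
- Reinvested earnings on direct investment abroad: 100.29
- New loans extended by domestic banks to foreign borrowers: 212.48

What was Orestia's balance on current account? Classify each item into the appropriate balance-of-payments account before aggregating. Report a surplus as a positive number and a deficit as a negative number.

-2367.99

Goods: -547.61 - 522.79 - 478.68 - 998.95 = -2548.03
Services: 261.59
Primary income: -178.34 - 234.95 + 100.29 = -313.00
Secondary income: 231.45
Current account = (-2548.03) + 261.59 + (-313.00) + 231.45 = -2367.99
(Excluded from the current account — capital account: acquisition of foreign patents and trademarks (non-produced assets) 25.90; financial account: foreign purchases of domestic corporate bonds 581.21, new loans extended by domestic banks to foreign borrowers 212.48.)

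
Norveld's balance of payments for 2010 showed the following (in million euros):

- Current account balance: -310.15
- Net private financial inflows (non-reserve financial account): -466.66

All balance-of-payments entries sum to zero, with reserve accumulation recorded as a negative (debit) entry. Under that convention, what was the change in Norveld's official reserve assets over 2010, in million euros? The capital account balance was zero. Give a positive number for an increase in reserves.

-776.81

Official reserve transactions balance = -((-310.15) + (-466.66)) = 776.81
An accumulation of reserves is recorded as a debit (negative entry), so the change in the stock of reserves is the negative of that balance.
Change in official reserves = -(776.81) = -776.81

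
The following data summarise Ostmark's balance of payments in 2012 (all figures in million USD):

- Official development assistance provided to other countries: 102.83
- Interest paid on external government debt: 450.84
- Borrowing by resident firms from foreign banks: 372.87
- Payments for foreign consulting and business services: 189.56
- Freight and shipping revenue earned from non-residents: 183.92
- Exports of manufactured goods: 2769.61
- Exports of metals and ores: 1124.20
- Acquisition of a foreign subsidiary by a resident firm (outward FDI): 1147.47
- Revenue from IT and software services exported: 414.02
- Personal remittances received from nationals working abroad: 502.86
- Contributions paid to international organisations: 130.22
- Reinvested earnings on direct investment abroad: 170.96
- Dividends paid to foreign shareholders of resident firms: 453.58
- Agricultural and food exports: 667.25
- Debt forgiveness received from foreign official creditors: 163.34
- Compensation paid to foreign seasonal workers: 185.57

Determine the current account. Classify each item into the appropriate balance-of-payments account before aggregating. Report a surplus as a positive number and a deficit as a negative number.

Goods: 1124.20 + 667.25 + 2769.61 = 4561.06
Services: 183.92 - 189.56 + 414.02 = 408.38
Primary income: -450.84 - 453.58 - 185.57 + 170.96 = -919.03
Secondary income: 502.86 - 102.83 - 130.22 = 269.81
Current account = 4561.06 + 408.38 + (-919.03) + 269.81 = 4320.22
(Excluded from the current account — financial account: borrowing by resident firms from foreign banks 372.87, acquisition of a foreign subsidiary by a resident firm (outward FDI) 1147.47; capital account: debt forgiveness received from foreign official creditors 163.34.)

4320.22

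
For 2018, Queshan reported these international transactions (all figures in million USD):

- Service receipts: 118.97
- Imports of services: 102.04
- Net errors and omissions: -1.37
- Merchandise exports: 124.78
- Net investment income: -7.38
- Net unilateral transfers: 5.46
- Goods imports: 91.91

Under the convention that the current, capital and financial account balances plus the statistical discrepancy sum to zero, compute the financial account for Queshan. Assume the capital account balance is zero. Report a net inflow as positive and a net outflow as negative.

Goods balance = 124.78 - 91.91 = 32.87
Services balance = 118.97 - 102.04 = 16.93
Trade balance (goods + services) = 32.87 + 16.93 = 49.80
Net primary income = -7.38
Net secondary income = 5.46
Current account = 49.80 + (-7.38) + 5.46 = 47.88
Financial account = -(47.88 + (-1.37)) = -46.51

-46.51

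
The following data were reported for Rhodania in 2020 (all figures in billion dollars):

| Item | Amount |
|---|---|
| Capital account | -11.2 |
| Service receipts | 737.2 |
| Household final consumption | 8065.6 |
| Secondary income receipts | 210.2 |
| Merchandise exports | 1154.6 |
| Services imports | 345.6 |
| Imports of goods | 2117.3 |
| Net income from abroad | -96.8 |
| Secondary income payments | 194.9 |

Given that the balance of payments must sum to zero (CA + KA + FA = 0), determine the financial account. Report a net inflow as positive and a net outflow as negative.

663.8

Goods balance = 1154.6 - 2117.3 = -962.7
Services balance = 737.2 - 345.6 = 391.6
Trade balance (goods + services) = -962.7 + 391.6 = -571.1
Net primary income = -96.8
Net secondary income = 210.2 - 194.9 = 15.3
Current account = -571.1 + (-96.8) + 15.3 = -652.6
Financial account = -(-652.6 + (-11.2)) = 663.8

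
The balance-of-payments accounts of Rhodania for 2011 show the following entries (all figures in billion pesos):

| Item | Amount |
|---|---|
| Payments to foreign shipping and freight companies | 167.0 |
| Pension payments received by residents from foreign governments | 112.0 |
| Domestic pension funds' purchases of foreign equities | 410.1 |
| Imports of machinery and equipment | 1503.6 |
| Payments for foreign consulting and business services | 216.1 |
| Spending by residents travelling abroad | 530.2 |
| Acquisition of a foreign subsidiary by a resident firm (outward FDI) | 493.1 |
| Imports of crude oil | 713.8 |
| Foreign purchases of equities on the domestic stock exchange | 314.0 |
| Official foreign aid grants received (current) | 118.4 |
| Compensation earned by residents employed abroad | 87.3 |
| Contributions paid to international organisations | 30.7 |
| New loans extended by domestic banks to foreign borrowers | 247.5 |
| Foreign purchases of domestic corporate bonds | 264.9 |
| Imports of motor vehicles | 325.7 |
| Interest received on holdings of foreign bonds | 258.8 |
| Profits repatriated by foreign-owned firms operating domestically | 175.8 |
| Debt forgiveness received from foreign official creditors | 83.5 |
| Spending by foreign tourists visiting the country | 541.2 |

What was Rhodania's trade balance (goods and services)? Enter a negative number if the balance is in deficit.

Goods: -1503.6 - 325.7 - 713.8 = -2543.1
Services: -216.1 + 541.2 - 530.2 - 167.0 = -372.1
Trade balance = -2543.1 + (-372.1) = -2915.2
(Excluded from the trade balance — secondary income: pension payments received by residents from foreign governments 112.0, official foreign aid grants received (current) 118.4, contributions paid to international organisations 30.7; financial account: domestic pension funds' purchases of foreign equities 410.1, acquisition of a foreign subsidiary by a resident firm (outward FDI) 493.1, foreign purchases of equities on the domestic stock exchange 314.0, new loans extended by domestic banks to foreign borrowers 247.5, foreign purchases of domestic corporate bonds 264.9; primary income: compensation earned by residents employed abroad 87.3, interest received on holdings of foreign bonds 258.8, profits repatriated by foreign-owned firms operating domestically 175.8; capital account: debt forgiveness received from foreign official creditors 83.5.)

-2915.2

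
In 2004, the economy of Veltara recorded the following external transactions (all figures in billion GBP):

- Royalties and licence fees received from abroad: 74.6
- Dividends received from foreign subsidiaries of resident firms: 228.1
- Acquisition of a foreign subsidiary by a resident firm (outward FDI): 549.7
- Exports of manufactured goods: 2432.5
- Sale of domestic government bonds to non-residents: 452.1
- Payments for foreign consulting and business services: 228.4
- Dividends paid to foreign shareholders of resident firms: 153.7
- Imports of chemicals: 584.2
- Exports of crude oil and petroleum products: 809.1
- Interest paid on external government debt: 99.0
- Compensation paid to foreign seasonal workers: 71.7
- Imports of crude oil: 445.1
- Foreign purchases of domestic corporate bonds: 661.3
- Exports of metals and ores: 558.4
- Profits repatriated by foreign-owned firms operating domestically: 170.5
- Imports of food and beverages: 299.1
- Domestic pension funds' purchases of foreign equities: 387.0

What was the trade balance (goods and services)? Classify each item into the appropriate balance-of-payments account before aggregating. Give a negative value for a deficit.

2317.8

Goods: 809.1 - 445.1 - 299.1 + 2432.5 - 584.2 + 558.4 = 2471.6
Services: 74.6 - 228.4 = -153.8
Trade balance = 2471.6 + (-153.8) = 2317.8
(Excluded from the trade balance — primary income: dividends received from foreign subsidiaries of resident firms 228.1, dividends paid to foreign shareholders of resident firms 153.7, interest paid on external government debt 99.0, compensation paid to foreign seasonal workers 71.7, profits repatriated by foreign-owned firms operating domestically 170.5; financial account: acquisition of a foreign subsidiary by a resident firm (outward FDI) 549.7, sale of domestic government bonds to non-residents 452.1, foreign purchases of domestic corporate bonds 661.3, domestic pension funds' purchases of foreign equities 387.0.)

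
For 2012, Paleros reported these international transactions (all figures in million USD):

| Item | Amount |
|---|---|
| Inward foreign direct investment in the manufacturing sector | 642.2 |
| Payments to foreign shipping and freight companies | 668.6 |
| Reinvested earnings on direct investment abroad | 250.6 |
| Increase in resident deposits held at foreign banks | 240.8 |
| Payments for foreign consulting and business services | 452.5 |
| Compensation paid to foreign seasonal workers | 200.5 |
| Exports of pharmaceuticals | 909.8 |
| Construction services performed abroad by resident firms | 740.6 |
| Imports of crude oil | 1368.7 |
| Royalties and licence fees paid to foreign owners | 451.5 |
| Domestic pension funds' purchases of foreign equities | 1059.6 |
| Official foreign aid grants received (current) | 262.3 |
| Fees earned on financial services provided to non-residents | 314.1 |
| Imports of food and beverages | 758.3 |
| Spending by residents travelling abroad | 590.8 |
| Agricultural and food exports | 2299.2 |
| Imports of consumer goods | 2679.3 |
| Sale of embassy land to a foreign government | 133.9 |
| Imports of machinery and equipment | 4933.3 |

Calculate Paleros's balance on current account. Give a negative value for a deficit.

-7326.9

Goods: -1368.7 - 758.3 - 2679.3 + 2299.2 - 4933.3 + 909.8 = -6530.6
Services: 740.6 - 451.5 - 590.8 - 668.6 + 314.1 - 452.5 = -1108.7
Primary income: 250.6 - 200.5 = 50.1
Secondary income: 262.3
Current account = (-6530.6) + (-1108.7) + 50.1 + 262.3 = -7326.9
(Excluded from the current account — financial account: inward foreign direct investment in the manufacturing sector 642.2, increase in resident deposits held at foreign banks 240.8, domestic pension funds' purchases of foreign equities 1059.6; capital account: sale of embassy land to a foreign government 133.9.)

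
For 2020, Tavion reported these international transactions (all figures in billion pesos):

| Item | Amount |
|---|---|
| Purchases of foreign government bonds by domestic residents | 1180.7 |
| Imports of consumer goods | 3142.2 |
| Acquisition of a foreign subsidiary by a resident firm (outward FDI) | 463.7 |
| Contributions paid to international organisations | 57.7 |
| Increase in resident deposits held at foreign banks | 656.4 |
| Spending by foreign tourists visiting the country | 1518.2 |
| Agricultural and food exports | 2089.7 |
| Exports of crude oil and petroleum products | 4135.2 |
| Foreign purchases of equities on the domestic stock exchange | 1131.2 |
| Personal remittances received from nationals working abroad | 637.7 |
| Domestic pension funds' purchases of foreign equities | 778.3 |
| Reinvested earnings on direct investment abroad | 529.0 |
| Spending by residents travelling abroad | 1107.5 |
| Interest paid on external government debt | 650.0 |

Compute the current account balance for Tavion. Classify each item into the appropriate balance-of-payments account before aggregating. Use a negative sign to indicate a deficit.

Goods: -3142.2 + 2089.7 + 4135.2 = 3082.7
Services: -1107.5 + 1518.2 = 410.7
Primary income: -650.0 + 529.0 = -121.0
Secondary income: 637.7 - 57.7 = 580.0
Current account = 3082.7 + 410.7 + (-121.0) + 580.0 = 3952.4
(Excluded from the current account — financial account: purchases of foreign government bonds by domestic residents 1180.7, acquisition of a foreign subsidiary by a resident firm (outward FDI) 463.7, increase in resident deposits held at foreign banks 656.4, foreign purchases of equities on the domestic stock exchange 1131.2, domestic pension funds' purchases of foreign equities 778.3.)

3952.4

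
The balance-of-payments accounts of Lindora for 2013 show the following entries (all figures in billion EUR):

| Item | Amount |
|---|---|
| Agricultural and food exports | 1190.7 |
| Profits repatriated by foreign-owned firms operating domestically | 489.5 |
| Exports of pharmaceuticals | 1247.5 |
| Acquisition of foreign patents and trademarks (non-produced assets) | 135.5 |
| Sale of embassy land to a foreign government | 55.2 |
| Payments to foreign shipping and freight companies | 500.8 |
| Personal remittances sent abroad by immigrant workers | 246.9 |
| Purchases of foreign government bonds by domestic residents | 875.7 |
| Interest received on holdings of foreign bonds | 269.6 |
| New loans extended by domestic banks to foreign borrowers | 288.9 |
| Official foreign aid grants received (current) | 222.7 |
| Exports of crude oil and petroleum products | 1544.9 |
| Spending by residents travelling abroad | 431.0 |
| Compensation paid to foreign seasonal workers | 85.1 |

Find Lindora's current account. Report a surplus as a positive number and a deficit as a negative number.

Goods: 1544.9 + 1247.5 + 1190.7 = 3983.1
Services: -431.0 - 500.8 = -931.8
Primary income: 269.6 - 489.5 - 85.1 = -305.0
Secondary income: 222.7 - 246.9 = -24.2
Current account = 3983.1 + (-931.8) + (-305.0) + (-24.2) = 2722.1
(Excluded from the current account — capital account: acquisition of foreign patents and trademarks (non-produced assets) 135.5, sale of embassy land to a foreign government 55.2; financial account: purchases of foreign government bonds by domestic residents 875.7, new loans extended by domestic banks to foreign borrowers 288.9.)

2722.1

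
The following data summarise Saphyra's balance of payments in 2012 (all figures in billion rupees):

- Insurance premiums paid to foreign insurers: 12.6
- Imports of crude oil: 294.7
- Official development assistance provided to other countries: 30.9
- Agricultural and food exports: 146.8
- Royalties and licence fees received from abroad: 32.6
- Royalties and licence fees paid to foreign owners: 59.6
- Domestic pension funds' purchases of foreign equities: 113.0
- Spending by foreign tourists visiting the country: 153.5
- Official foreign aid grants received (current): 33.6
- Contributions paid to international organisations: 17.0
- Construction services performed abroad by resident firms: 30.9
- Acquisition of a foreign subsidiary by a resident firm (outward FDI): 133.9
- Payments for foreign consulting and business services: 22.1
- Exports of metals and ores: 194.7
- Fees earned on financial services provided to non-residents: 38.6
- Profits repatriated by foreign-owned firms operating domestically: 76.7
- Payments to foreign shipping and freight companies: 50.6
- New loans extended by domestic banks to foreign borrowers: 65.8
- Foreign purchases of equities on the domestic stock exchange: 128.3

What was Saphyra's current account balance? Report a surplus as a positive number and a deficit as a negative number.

Goods: 146.8 - 294.7 + 194.7 = 46.8
Services: 32.6 - 22.1 + 153.5 - 12.6 - 50.6 + 38.6 + 30.9 - 59.6 = 110.7
Primary income: -76.7
Secondary income: -30.9 - 17.0 + 33.6 = -14.3
Current account = 46.8 + 110.7 + (-76.7) + (-14.3) = 66.5
(Excluded from the current account — financial account: domestic pension funds' purchases of foreign equities 113.0, acquisition of a foreign subsidiary by a resident firm (outward FDI) 133.9, new loans extended by domestic banks to foreign borrowers 65.8, foreign purchases of equities on the domestic stock exchange 128.3.)

66.5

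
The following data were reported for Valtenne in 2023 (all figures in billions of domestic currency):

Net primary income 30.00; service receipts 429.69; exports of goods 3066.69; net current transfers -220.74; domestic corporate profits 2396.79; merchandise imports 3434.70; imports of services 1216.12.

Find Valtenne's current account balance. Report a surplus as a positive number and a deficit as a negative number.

-1345.18

Goods balance = 3066.69 - 3434.70 = -368.01
Services balance = 429.69 - 1216.12 = -786.43
Trade balance (goods + services) = -368.01 + (-786.43) = -1154.44
Net primary income = 30.00
Net secondary income = -220.74
Current account = -1154.44 + 30.00 + (-220.74) = -1345.18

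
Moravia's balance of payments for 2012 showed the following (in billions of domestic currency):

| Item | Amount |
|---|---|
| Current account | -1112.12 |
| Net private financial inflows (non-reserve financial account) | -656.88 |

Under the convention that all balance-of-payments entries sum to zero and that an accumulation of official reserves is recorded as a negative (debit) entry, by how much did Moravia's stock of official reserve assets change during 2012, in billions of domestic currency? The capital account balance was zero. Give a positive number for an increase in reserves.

Official reserve transactions balance = -((-1112.12) + (-656.88)) = 1769.00
An accumulation of reserves is recorded as a debit (negative entry), so the change in the stock of reserves is the negative of that balance.
Change in official reserves = -(1769.00) = -1769.00

-1769.00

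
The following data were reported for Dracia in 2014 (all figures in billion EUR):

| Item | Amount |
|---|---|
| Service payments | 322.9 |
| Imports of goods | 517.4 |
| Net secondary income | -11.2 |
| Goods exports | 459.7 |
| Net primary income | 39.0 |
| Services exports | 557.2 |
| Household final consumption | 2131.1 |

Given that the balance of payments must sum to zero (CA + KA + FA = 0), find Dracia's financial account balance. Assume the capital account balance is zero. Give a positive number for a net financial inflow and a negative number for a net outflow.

Goods balance = 459.7 - 517.4 = -57.7
Services balance = 557.2 - 322.9 = 234.3
Trade balance (goods + services) = -57.7 + 234.3 = 176.6
Net primary income = 39.0
Net secondary income = -11.2
Current account = 176.6 + 39.0 + (-11.2) = 204.4
Financial account = -(204.4) = -204.4

-204.4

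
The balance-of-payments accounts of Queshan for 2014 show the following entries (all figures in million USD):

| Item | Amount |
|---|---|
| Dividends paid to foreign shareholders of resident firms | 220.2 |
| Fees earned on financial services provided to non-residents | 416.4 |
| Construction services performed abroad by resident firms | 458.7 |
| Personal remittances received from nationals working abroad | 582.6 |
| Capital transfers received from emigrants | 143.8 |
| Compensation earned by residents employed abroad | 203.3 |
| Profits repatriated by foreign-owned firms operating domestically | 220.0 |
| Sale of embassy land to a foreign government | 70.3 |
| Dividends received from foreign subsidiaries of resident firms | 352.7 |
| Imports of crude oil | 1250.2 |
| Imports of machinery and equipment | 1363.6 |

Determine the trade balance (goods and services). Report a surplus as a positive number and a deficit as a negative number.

-1738.7

Goods: -1363.6 - 1250.2 = -2613.8
Services: 416.4 + 458.7 = 875.1
Trade balance = -2613.8 + 875.1 = -1738.7
(Excluded from the trade balance — primary income: dividends paid to foreign shareholders of resident firms 220.2, compensation earned by residents employed abroad 203.3, profits repatriated by foreign-owned firms operating domestically 220.0, dividends received from foreign subsidiaries of resident firms 352.7; secondary income: personal remittances received from nationals working abroad 582.6; capital account: capital transfers received from emigrants 143.8, sale of embassy land to a foreign government 70.3.)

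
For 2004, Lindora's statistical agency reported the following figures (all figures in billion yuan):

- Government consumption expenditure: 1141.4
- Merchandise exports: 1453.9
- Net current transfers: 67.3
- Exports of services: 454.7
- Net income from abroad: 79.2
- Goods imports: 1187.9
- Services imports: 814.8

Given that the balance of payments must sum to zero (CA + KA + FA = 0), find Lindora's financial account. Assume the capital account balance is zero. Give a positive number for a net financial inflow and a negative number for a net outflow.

-52.4

Goods balance = 1453.9 - 1187.9 = 266.0
Services balance = 454.7 - 814.8 = -360.1
Trade balance (goods + services) = 266.0 + (-360.1) = -94.1
Net primary income = 79.2
Net secondary income = 67.3
Current account = -94.1 + 79.2 + 67.3 = 52.4
Financial account = -(52.4) = -52.4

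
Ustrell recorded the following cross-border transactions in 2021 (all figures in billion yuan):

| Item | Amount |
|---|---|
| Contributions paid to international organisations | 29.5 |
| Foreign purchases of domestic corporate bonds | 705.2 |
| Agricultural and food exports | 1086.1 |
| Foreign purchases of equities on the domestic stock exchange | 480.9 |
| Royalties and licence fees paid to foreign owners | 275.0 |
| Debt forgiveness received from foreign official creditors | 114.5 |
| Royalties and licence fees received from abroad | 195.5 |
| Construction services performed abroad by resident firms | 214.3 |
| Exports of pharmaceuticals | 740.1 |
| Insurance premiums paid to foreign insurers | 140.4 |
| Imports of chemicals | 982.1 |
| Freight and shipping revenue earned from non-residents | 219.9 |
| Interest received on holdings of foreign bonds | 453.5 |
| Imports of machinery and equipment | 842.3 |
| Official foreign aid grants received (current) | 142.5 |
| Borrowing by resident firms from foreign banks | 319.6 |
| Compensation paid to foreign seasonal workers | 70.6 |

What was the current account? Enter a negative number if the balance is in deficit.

712.0

Goods: 1086.1 - 982.1 - 842.3 + 740.1 = 1.8
Services: 219.9 - 275.0 - 140.4 + 214.3 + 195.5 = 214.3
Primary income: 453.5 - 70.6 = 382.9
Secondary income: 142.5 - 29.5 = 113.0
Current account = 1.8 + 214.3 + 382.9 + 113.0 = 712.0
(Excluded from the current account — financial account: foreign purchases of domestic corporate bonds 705.2, foreign purchases of equities on the domestic stock exchange 480.9, borrowing by resident firms from foreign banks 319.6; capital account: debt forgiveness received from foreign official creditors 114.5.)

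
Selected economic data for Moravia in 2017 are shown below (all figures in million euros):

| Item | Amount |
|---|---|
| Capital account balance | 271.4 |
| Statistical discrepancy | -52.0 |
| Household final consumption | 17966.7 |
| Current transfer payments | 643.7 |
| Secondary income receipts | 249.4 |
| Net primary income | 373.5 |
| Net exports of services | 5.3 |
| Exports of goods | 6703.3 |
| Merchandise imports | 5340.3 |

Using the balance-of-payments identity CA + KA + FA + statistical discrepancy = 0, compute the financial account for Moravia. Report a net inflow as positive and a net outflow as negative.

Goods balance = 6703.3 - 5340.3 = 1363.0
Services balance = 5.3
Trade balance (goods + services) = 1363.0 + 5.3 = 1368.3
Net primary income = 373.5
Net secondary income = 249.4 - 643.7 = -394.3
Current account = 1368.3 + 373.5 + (-394.3) = 1347.5
Financial account = -(1347.5 + 271.4 + (-52.0)) = -1566.9

-1566.9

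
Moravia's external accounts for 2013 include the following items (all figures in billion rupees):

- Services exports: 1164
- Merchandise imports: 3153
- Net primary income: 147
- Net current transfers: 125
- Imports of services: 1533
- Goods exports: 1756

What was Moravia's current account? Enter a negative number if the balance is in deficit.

-1494

Goods balance = 1756 - 3153 = -1397
Services balance = 1164 - 1533 = -369
Trade balance (goods + services) = -1397 + (-369) = -1766
Net primary income = 147
Net secondary income = 125
Current account = -1766 + 147 + 125 = -1494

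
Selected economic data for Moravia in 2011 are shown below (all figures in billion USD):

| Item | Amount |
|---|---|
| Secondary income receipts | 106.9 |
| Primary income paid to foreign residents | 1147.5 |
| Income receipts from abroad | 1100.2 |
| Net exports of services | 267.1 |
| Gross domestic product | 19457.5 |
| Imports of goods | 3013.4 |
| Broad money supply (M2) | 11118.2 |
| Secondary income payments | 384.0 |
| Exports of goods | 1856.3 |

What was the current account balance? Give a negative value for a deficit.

Goods balance = 1856.3 - 3013.4 = -1157.1
Services balance = 267.1
Trade balance (goods + services) = -1157.1 + 267.1 = -890.0
Net primary income = 1100.2 - 1147.5 = -47.3
Net secondary income = 106.9 - 384.0 = -277.1
Current account = -890.0 + (-47.3) + (-277.1) = -1214.4

-1214.4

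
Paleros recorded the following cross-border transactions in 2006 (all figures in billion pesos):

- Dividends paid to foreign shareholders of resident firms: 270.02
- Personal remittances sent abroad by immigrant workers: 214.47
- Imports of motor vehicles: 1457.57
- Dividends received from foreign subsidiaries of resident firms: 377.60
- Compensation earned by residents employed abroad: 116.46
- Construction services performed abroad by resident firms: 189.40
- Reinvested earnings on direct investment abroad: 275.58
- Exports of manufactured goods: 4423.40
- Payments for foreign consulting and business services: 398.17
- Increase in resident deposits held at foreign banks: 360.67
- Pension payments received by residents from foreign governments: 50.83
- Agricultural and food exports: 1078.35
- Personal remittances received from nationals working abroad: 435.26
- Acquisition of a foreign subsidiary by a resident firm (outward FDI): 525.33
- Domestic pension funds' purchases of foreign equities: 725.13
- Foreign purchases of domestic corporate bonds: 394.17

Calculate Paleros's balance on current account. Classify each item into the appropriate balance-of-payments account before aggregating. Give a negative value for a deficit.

Goods: 4423.40 + 1078.35 - 1457.57 = 4044.18
Services: -398.17 + 189.40 = -208.77
Primary income: 275.58 - 270.02 + 116.46 + 377.60 = 499.62
Secondary income: 435.26 - 214.47 + 50.83 = 271.62
Current account = 4044.18 + (-208.77) + 499.62 + 271.62 = 4606.65
(Excluded from the current account — financial account: increase in resident deposits held at foreign banks 360.67, acquisition of a foreign subsidiary by a resident firm (outward FDI) 525.33, domestic pension funds' purchases of foreign equities 725.13, foreign purchases of domestic corporate bonds 394.17.)

4606.65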